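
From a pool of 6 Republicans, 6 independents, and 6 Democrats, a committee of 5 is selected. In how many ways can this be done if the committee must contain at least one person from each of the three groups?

With no constraint there are C(18,5) = 8568 possible selections.
Selections missing a whole group: no Republicans → C(12,5) = 792; no independents → C(12,5) = 792; no Democrats → C(12,5) = 792.
Add back selections omitting two groups (i.e. drawn from a single group): C(6,5) + C(6,5) + C(6,5) = 18.
By inclusion–exclusion: 8568 − 2376 + 18 = 6210.

6210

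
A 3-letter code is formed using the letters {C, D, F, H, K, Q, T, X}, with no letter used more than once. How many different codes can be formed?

336

Choose and order 3 of the 8 symbols: the first letter has 8 options, the next 7, then 6.
That product is 8 × 7 × 6 = 336.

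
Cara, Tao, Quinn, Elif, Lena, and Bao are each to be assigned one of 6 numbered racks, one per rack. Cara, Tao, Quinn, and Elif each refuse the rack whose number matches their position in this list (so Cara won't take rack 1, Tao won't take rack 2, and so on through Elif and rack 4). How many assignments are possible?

Let Aᵢ (for 1 ≤ i ≤ 4) be the placements that put person i in their forbidden rack. Any j of these fix j positions, leaving (6−j)! ways to fill the rest, and there are C(4,j) ways to pick which j.
By inclusion–exclusion, the number of valid placements is Σ_{j=0}^{4} (−1)^j C(4,j)·(6−j)!.
Computing: 720 − 480 + 144 − 24 + 2 = 362.

362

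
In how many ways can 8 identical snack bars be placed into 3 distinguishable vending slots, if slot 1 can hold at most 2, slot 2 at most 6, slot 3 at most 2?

Without the upper bounds there are C(10,2) = 45 ways to split 8 among 3 vending slots.
Subtract solutions that violate a single cap (substitute x_i' = x_i − (cap_i+1)): x_1 ≥ 3 gives C(7,2) = 21; x_2 ≥ 7 gives C(3,2) = 3; x_3 ≥ 3 gives C(7,2) = 21. Together 45.
Add back pairs where two caps are both exceeded: 0 + 6 + 0 = 6.
By inclusion–exclusion the count is 45 − 45 + 6 = 6.

6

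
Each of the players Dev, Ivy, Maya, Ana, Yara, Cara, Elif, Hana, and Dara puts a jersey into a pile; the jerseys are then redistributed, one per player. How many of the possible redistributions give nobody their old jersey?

133496

Count assignments avoiding every fixed point. For any j of the 9 players fixed to their old jersey, the other 9−j can be arranged in (9−j)! ways.
By inclusion–exclusion this is Σ_{j=0}^{9} (−1)^j C(9,j)·(9−j)!.
Computing: 362880 − 362880 + 181440 − 60480 + 15120 − 3024 + 504 − 72 + 9 − 1 = 133496.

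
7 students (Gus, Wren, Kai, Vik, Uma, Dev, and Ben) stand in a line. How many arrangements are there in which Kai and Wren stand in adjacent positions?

1440

Treat {Kai, Wren} as a single unit. There are 6 units to order, and the pair itself can be ordered 2 ways.
That gives 2 × 6! = 2 × 720 = 1440.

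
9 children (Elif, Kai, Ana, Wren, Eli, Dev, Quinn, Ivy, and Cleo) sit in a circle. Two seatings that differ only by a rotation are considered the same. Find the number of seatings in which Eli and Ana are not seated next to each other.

30240

Without the restriction there are (8)! = 40320 seatings.
Those with Eli next to Ana: fuse the pair into one unit and seat 8 units around a circle — 2·(7)! = 10080.
Subtracting, 40320 − 10080 = 30240.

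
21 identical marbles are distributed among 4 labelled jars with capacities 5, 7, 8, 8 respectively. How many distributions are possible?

116

Ignoring the caps, the number of non-negative solutions to x_1+…+x_4 = 21 is C(24,3) = 2024.
Subtract solutions that violate a single cap (substitute x_i' = x_i − (cap_i+1)): x_1 ≥ 6 gives C(18,3) = 816; x_2 ≥ 8 gives C(16,3) = 560; x_3 ≥ 9 gives C(15,3) = 455; x_4 ≥ 9 gives C(15,3) = 455. Together 2286.
Add back pairs where two caps are both exceeded: 120 + 84 + 84 + 35 + 35 + 20 = 378.
By inclusion–exclusion the count is 2024 − 2286 + 378 = 116.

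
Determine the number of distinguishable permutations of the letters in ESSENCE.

The 7 letters of ESSENCE have repeats: E appearing 3 times and S appearing twice.
Dividing 7! = 5040 by 3!·2! = 12 for the repeated letters gives 420.

420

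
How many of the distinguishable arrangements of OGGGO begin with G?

Fix G in the first position and arrange the remaining 4 letters.
Those 4 letters have G appearing twice and O appearing twice, giving (4)!/(2!·2!) = 6.

6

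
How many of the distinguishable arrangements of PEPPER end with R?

10

With the last slot taken by R, it remains to arrange the other 5 letters (PEPPE).
Those 5 letters have E appearing twice and P appearing 3 times, giving (5)!/(3!·2!) = 10.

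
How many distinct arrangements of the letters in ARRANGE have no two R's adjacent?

900

Total arrangements of ARRANGE: 7!/(2!·2!) = 1260.
Arrangements with the R's together: treat RR as one letter, giving (6)!/(2!) = 360.
Hence 1260 − 360 = 900.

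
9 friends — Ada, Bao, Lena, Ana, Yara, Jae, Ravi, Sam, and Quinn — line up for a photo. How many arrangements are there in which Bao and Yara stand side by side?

Place the 7 others and the Bao-Yara pair as 8 objects in a line; the pair has 2 internal arrangements.
So the count is 2·(8)! = 80640.

80640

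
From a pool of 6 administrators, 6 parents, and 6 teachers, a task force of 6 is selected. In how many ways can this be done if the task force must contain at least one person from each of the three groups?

15795

Unrestricted: C(18,6) = 18564 ways to pick any 6 of the 18.
Subtract selections that omit an entire group: no administrators → C(12,6) = 924; no parents → C(12,6) = 924; no teachers → C(12,6) = 924.
Add back selections omitting two groups (i.e. drawn from a single group): C(6,6) + C(6,6) + C(6,6) = 3.
By inclusion–exclusion: 18564 − 2772 + 3 = 15795.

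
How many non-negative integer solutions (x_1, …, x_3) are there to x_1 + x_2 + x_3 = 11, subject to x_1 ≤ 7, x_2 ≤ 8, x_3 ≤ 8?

56

Without the upper bounds there are C(13,2) = 78 ways to split 11 among 3 variables.
Subtract solutions that violate a single cap (substitute x_i' = x_i − (cap_i+1)): x_1 ≥ 8 gives C(5,2) = 10; x_2 ≥ 9 gives C(4,2) = 6; x_3 ≥ 9 gives C(4,2) = 6. Together 22.
No two caps can be exceeded simultaneously, so the pair terms are all 0.
By inclusion–exclusion the count is 78 − 22 + 0 = 56.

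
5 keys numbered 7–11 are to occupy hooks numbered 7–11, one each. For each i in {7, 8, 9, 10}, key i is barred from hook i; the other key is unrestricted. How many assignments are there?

Let Aᵢ (for 7 ≤ i ≤ 10) be the placements that put key i in its forbidden hook. Any j of these fix j positions, leaving (5−j)! ways to fill the rest, and there are C(4,j) ways to pick which j.
By inclusion–exclusion, the number of valid placements is Σ_{j=0}^{4} (−1)^j C(4,j)·(5−j)!.
Computing: 120 − 96 + 36 − 8 + 1 = 53.

53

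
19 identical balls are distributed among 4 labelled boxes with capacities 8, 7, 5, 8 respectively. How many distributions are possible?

194

Ignoring the caps, the number of non-negative solutions to x_1+…+x_4 = 19 is C(22,3) = 1540.
Subtract solutions that violate a single cap (substitute x_i' = x_i − (cap_i+1)): x_1 ≥ 9 gives C(13,3) = 286; x_2 ≥ 8 gives C(14,3) = 364; x_3 ≥ 6 gives C(16,3) = 560; x_4 ≥ 9 gives C(13,3) = 286. Together 1496.
Add back pairs where two caps are both exceeded: 10 + 35 + 4 + 56 + 10 + 35 = 150.
By inclusion–exclusion the count is 1540 − 1496 + 150 = 194.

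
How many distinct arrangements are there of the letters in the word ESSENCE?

420

ESSENCE has 7 letters with E appearing 3 times and S appearing twice.
Dividing 7! = 5040 by 3!·2! = 12 for the repeated letters gives 420.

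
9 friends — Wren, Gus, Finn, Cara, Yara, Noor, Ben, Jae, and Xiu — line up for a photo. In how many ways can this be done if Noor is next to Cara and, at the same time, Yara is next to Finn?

20160

Treat {Noor,Cara} as one block (2 orders) and {Yara,Finn} as another (2 orders).
That leaves 7 units to arrange: 2 × 2 × 7! = 4 × 5040 = 20160.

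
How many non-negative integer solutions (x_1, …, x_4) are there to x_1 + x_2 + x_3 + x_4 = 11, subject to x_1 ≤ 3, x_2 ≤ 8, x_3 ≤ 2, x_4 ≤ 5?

By stars and bars, unrestricted non-negative solutions to x_1+…+x_4 = 11 number C(11+3,3) = 364.
Subtract solutions that violate a single cap (substitute x_i' = x_i − (cap_i+1)): x_1 ≥ 4 gives C(10,3) = 120; x_2 ≥ 9 gives C(5,3) = 10; x_3 ≥ 3 gives C(11,3) = 165; x_4 ≥ 6 gives C(8,3) = 56. Together 351.
Add back pairs where two caps are both exceeded: 0 + 35 + 4 + 0 + 0 + 10 = 49.
By inclusion–exclusion the count is 364 − 351 + 49 = 62.

62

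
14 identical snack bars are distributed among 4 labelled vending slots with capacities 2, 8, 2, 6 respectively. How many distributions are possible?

27

Ignoring the caps, the number of non-negative solutions to x_1+…+x_4 = 14 is C(17,3) = 680.
Subtract solutions that violate a single cap (substitute x_i' = x_i − (cap_i+1)): x_1 ≥ 3 gives C(14,3) = 364; x_2 ≥ 9 gives C(8,3) = 56; x_3 ≥ 3 gives C(14,3) = 364; x_4 ≥ 7 gives C(10,3) = 120. Together 904.
Add back pairs where two caps are both exceeded: 10 + 165 + 35 + 10 + 0 + 35 = 255.
Subtract triples: 0 + 0 + 4 + 0 = 4.
By inclusion–exclusion the count is 680 − 904 + 255 − 4 = 27.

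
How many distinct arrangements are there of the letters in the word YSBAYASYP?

15120

The 9 letters of YSBAYASYP have repeats: A appearing twice, S appearing twice, and Y appearing 3 times.
So there are 9! / (3!·2!·2!) = 15120 distinguishable arrangements.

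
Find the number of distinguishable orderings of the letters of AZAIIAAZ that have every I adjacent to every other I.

Treat the 2 copies of I as a single block. The multiset to arrange is then {II, A, A, A, A, Z, Z}, 7 items in all.
That gives (7)!/(4!·2!) = 105 arrangements.

105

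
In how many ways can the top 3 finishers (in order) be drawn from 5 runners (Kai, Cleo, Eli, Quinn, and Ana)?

60

This is an ordered selection of 3 from 5: P(5,3).
That gives 5 × 4 × 3 = 60.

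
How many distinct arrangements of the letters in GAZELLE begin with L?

With the first slot taken by L, it remains to arrange the other 6 letters (GAZELE).
Those 6 letters have E appearing twice, giving (6)!/(2!) = 360.

360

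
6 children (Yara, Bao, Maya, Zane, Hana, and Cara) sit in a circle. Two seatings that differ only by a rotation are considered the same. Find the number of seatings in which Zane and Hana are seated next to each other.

Treat {Zane, Hana} as one unit (2 internal orders) and seat the resulting 5 units around the table: (4)! circular arrangements.
So 2 × (4)! = 2 × 24 = 48.

48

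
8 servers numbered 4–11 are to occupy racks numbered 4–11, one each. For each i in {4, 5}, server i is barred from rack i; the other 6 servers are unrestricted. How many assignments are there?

30960

Let Aᵢ (for i ∈ {4, 5}) be the placements that put server i in its forbidden rack. Any j of these fix j positions, leaving (8−j)! ways to fill the rest, and there are C(2,j) ways to pick which j.
By inclusion–exclusion, the number of valid placements is Σ_{j=0}^{2} (−1)^j C(2,j)·(8−j)!.
Computing: 40320 − 10080 + 720 = 30960.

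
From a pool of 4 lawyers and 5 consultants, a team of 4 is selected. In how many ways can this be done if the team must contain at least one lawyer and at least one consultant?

With no constraint there are C(9,4) = 126 possible selections.
Selections missing a whole group: no lawyers → C(5,4) = 5; no consultants → C(4,4) = 1.
Both groups omitted at once is impossible, so 126 − 6 = 120.

120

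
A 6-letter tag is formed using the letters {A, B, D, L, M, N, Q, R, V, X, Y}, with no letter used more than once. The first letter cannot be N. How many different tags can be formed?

The first letter has 11−1 = 10 choices (anything except N).
The remaining 5 letters are filled from the other 10 symbols without repetition: 10 × 9 × 8 × 7 × 6 = 30240.
Total: 10 × 30240 = 302400.

302400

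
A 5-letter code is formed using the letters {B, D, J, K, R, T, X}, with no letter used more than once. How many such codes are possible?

2520

Choose and order 5 of the 7 symbols: the first letter has 7 options, the next 6, and so on down to 3.
7 × 6 × 5 × 4 × 3 = 2520.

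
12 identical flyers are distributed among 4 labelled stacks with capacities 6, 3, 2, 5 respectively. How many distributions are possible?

Without the upper bounds there are C(15,3) = 455 ways to split 12 among 4 stacks.
Subtract solutions that violate a single cap (substitute x_i' = x_i − (cap_i+1)): x_1 ≥ 7 gives C(8,3) = 56; x_2 ≥ 4 gives C(11,3) = 165; x_3 ≥ 3 gives C(12,3) = 220; x_4 ≥ 6 gives C(9,3) = 84. Together 525.
Add back pairs where two caps are both exceeded: 4 + 10 + 0 + 56 + 10 + 20 = 100.
By inclusion–exclusion the count is 455 − 525 + 100 = 30.

30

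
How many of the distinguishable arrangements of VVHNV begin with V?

With the first slot taken by V, it remains to arrange the other 4 letters (VHNV).
Those 4 letters have V appearing twice, giving (4)!/(2!) = 12.

12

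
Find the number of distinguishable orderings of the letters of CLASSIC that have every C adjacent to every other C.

Treat the 2 copies of C as a single block. The multiset to arrange is then {CC, A, I, L, S, S}, 6 items in all.
That gives (6)!/(2!) = 360 arrangements.

360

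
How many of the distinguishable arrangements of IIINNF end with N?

20

With the last slot taken by N, it remains to arrange the other 5 letters (IIINF).
Those 5 letters have I appearing 3 times, giving (5)!/(3!) = 20.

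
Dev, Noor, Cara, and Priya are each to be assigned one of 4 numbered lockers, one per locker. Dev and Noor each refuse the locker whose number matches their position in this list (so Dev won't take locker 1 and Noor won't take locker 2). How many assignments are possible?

Let Aᵢ (for i ∈ {1, 2}) be the placements that put person i in their forbidden locker. Any j of these fix j positions, leaving (4−j)! ways to fill the rest, and there are C(2,j) ways to pick which j.
By inclusion–exclusion, the number of valid placements is Σ_{j=0}^{2} (−1)^j C(2,j)·(4−j)!.
Computing: 24 − 12 + 2 = 14.

14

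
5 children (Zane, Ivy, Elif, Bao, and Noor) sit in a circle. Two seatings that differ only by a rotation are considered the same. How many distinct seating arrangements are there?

24

Fix one person's seat to break rotational symmetry; the remaining 4 people can be arranged in (4)! = 24 ways.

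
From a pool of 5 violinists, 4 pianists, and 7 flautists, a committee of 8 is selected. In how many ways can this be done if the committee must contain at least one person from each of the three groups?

Unrestricted: C(16,8) = 12870 ways to pick any 8 of the 16.
Selections missing a whole group: no violinists → C(11,8) = 165; no pianists → C(12,8) = 495; no flautists → C(9,8) = 9.
Add back selections omitting two groups (i.e. drawn from a single group): C(5,8) + C(4,8) + C(7,8) = 0.
By inclusion–exclusion: 12870 − 669 + 0 = 12201.

12201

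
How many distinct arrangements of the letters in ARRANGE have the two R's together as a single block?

Treat the 2 copies of R as a single block. The multiset to arrange is then {RR, A, A, E, G, N}, 6 items in all.
That gives (6)!/(2!) = 360 arrangements.

360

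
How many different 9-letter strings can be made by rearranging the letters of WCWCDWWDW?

756

WCWCDWWDW has 9 letters with C appearing twice, D appearing twice, and W appearing 5 times.
Dividing 9! = 362880 by 5!·2!·2! = 480 for the repeated letters gives 756.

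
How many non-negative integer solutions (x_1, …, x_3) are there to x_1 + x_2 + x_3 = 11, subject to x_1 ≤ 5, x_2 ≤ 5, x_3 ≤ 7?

26

By stars and bars, unrestricted non-negative solutions to x_1+…+x_3 = 11 number C(11+2,2) = 78.
Subtract solutions that violate a single cap (substitute x_i' = x_i − (cap_i+1)): x_1 ≥ 6 gives C(7,2) = 21; x_2 ≥ 6 gives C(7,2) = 21; x_3 ≥ 8 gives C(5,2) = 10. Together 52.
No two caps can be exceeded simultaneously, so the pair terms are all 0.
By inclusion–exclusion the count is 78 − 52 + 0 = 26.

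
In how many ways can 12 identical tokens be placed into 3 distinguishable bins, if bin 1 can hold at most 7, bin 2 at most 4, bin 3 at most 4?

Ignoring the caps, the number of non-negative solutions to x_1+…+x_3 = 12 is C(14,2) = 91.
Subtract solutions that violate a single cap (substitute x_i' = x_i − (cap_i+1)): x_1 ≥ 8 gives C(6,2) = 15; x_2 ≥ 5 gives C(9,2) = 36; x_3 ≥ 5 gives C(9,2) = 36. Together 87.
Add back pairs where two caps are both exceeded: 0 + 0 + 6 = 6.
By inclusion–exclusion the count is 91 − 87 + 6 = 10.

10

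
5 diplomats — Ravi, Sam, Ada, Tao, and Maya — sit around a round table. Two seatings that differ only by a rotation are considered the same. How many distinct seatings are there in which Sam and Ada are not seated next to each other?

All circular seatings of 5 people number (4)! = 24.
Those with Sam next to Ada: fuse the pair into one unit and seat 4 units around a circle — 2·(3)! = 12.
Subtracting, 24 − 12 = 12.

12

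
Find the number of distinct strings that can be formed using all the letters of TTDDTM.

60

The 6 letters of TTDDTM have repeats: D appearing twice and T appearing 3 times.
Dividing 6! = 720 by 3!·2! = 12 for the repeated letters gives 60.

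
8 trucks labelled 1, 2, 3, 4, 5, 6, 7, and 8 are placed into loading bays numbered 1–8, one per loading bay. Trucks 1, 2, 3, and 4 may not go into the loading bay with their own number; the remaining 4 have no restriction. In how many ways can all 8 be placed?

24024

Let Aᵢ (for 1 ≤ i ≤ 4) be the placements that put truck i in its forbidden loading bay. Any j of these fix j positions, leaving (8−j)! ways to fill the rest, and there are C(4,j) ways to pick which j.
By inclusion–exclusion, the number of valid placements is Σ_{j=0}^{4} (−1)^j C(4,j)·(8−j)!.
Computing: 40320 − 20160 + 4320 − 480 + 24 = 24024.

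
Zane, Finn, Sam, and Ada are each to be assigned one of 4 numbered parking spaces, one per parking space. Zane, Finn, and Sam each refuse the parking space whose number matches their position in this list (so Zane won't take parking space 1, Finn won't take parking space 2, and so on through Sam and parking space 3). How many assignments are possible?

Let Aᵢ (for i ∈ {1, 2, 3}) be the placements that put person i in their forbidden parking space. Any j of these fix j positions, leaving (4−j)! ways to fill the rest, and there are C(3,j) ways to pick which j.
By inclusion–exclusion, the number of valid placements is Σ_{j=0}^{3} (−1)^j C(3,j)·(4−j)!.
Computing: 24 − 18 + 6 − 1 = 11.

11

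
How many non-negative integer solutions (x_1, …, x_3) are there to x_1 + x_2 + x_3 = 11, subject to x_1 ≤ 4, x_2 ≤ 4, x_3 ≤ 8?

19

Ignoring the caps, the number of non-negative solutions to x_1+…+x_3 = 11 is C(13,2) = 78.
Subtract solutions that violate a single cap (substitute x_i' = x_i − (cap_i+1)): x_1 ≥ 5 gives C(8,2) = 28; x_2 ≥ 5 gives C(8,2) = 28; x_3 ≥ 9 gives C(4,2) = 6. Together 62.
Add back pairs where two caps are both exceeded: 3 + 0 + 0 = 3.
By inclusion–exclusion the count is 78 − 62 + 3 = 19.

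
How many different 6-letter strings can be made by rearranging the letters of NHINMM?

The 6 letters of NHINMM have repeats: M appearing twice and N appearing twice.
The number of distinct arrangements is 6!/(2!·2!) = 720/4 = 180.

180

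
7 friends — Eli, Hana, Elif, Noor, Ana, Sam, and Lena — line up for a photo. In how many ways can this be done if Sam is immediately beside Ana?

1440

Place the 5 others and the Sam-Ana pair as 6 objects in a line; the pair has 2 internal arrangements.
That gives 2 × 6! = 2 × 720 = 1440.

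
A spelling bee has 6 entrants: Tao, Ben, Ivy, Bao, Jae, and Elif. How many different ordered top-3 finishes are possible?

120

There are 6 choices for 1st place, 5 for 2nd, and 4 for 3rd.
That gives 6 × 5 × 4 = 120.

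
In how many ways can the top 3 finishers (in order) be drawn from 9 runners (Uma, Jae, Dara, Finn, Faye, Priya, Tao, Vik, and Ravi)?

504

There are 9 choices for 1st place, 8 for 2nd, and 7 for 3rd.
That gives 9 × 8 × 7 = 504.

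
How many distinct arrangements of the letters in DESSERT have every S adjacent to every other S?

360

Treat the 2 copies of S as a single block. The multiset to arrange is then {SS, D, E, E, R, T}, 6 items in all.
That gives (6)!/(2!) = 360 arrangements.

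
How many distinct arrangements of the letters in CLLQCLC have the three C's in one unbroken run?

20

Treat the 3 copies of C as a single block. The multiset to arrange is then {CCC, L, L, L, Q}, 5 items in all.
That gives (5)!/(3!) = 20 arrangements.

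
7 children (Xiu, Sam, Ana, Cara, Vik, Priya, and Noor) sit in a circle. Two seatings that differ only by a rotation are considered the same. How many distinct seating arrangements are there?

Seat Xiu anywhere (absorbing the rotational symmetry), then permute the other 6: (6)! = 720.

720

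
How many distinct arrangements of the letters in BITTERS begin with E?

With the first slot taken by E, it remains to arrange the other 6 letters (BITTRS).
Those 6 letters have T appearing twice, giving (6)!/(2!) = 360.

360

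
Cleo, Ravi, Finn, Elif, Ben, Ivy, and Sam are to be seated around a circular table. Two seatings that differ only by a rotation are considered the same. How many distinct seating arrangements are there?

720

Seat Cleo anywhere (absorbing the rotational symmetry), then permute the other 6: (6)! = 720.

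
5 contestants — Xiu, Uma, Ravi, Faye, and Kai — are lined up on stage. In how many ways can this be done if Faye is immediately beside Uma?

Treat {Faye, Uma} as a single unit. There are 4 units to order, and the pair itself can be ordered 2 ways.
That gives 2 × 4! = 2 × 24 = 48.

48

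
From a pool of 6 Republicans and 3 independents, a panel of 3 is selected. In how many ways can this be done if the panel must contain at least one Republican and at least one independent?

With no constraint there are C(9,3) = 84 possible selections.
Selections missing a whole group: no Republicans → C(3,3) = 1; no independents → C(6,3) = 20.
Both groups omitted at once is impossible, so 84 − 21 = 63.

63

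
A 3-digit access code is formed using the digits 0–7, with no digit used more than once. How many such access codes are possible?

Choose and order 3 of the 8 symbols: the first digit has 8 options, the next 7, then 6.
That product is 8 × 7 × 6 = 336.

336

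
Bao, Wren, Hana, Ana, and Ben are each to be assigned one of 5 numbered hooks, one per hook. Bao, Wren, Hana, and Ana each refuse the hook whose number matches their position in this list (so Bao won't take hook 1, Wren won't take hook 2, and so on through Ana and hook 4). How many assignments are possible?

Let Aᵢ (for 1 ≤ i ≤ 4) be the placements that put person i in their forbidden hook. Any j of these fix j positions, leaving (5−j)! ways to fill the rest, and there are C(4,j) ways to pick which j.
By inclusion–exclusion, the number of valid placements is Σ_{j=0}^{4} (−1)^j C(4,j)·(5−j)!.
Computing: 120 − 96 + 36 − 8 + 1 = 53.

53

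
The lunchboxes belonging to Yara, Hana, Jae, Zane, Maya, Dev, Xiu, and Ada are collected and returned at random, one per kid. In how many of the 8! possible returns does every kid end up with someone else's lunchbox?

14833

Let Aᵢ be the assignments in which kid i gets their own lunchbox. We want the size of the complement of A₁∪…∪A_8.
By inclusion–exclusion this is Σ_{j=0}^{8} (−1)^j C(8,j)·(8−j)!.
Computing: 40320 − 40320 + 20160 − 6720 + 1680 − 336 + 56 − 8 + 1 = 14833.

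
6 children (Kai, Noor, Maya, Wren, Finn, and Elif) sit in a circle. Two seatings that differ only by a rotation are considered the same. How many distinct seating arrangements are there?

120

Seat Kai anywhere (absorbing the rotational symmetry), then permute the other 5: (5)! = 120.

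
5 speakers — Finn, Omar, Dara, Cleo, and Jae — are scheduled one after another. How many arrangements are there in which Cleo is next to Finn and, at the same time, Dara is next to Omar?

24

Treat {Cleo,Finn} as one block (2 orders) and {Dara,Omar} as another (2 orders).
That leaves 3 units to arrange: 2 × 2 × 3! = 4 × 6 = 24.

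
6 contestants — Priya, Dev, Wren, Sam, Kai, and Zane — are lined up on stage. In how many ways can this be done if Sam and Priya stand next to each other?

Glue Sam and Priya into one block (2 internal orders), leaving 5 units to arrange in a row.
So the count is 2·(5)! = 240.

240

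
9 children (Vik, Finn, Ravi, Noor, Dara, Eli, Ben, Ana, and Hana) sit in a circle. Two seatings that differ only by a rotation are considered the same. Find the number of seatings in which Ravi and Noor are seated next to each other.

Glue Ravi and Noor into a block (2 internal orders). Seating 8 units around a circle gives (7)! arrangements.
So 2 × (7)! = 2 × 5040 = 10080.

10080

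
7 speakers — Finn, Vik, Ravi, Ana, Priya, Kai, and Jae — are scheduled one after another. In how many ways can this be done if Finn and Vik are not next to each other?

Of the 7! = 5040 arrangements, those with Finn and Vik adjacent number 2 × 6! = 1440 (treat the pair as a block with 2 internal orders).
Complementary counting: 5040 − 1440 = 3600.

3600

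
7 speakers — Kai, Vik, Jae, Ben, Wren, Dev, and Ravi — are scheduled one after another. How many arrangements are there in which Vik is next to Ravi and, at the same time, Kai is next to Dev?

480

Treat {Vik,Ravi} as one block (2 orders) and {Kai,Dev} as another (2 orders).
That leaves 5 units to arrange: 2 × 2 × 5! = 4 × 120 = 480.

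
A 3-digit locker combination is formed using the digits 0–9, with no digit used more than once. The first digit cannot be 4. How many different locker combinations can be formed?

648

The first digit has 10−1 = 9 choices (anything except 4).
The remaining 2 digits are filled from the other 9 symbols without repetition: 9 × 8 = 72.
Total: 9 × 72 = 648.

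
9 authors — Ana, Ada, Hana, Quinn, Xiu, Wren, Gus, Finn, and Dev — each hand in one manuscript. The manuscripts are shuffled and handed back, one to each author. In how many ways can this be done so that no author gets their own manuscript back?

This is the derangement count D_9: permutations of 9 items with no fixed point.
By inclusion–exclusion this is Σ_{j=0}^{9} (−1)^j C(9,j)·(9−j)!.
Computing: 362880 − 362880 + 181440 − 60480 + 15120 − 3024 + 504 − 72 + 9 − 1 = 133496.

133496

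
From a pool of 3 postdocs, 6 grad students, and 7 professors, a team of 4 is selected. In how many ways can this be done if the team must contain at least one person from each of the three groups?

819

Total 4-person selections from all 16: C(16,4) = 1820.
Selections missing a whole group: no postdocs → C(13,4) = 715; no grad students → C(10,4) = 210; no professors → C(9,4) = 126.
Add back selections omitting two groups (i.e. drawn from a single group): C(3,4) + C(6,4) + C(7,4) = 50.
By inclusion–exclusion: 1820 − 1051 + 50 = 819.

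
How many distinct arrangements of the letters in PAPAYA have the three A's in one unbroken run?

Treat the 3 copies of A as a single block. The multiset to arrange is then {AAA, P, P, Y}, 4 items in all.
That gives (4)!/(2!) = 12 arrangements.

12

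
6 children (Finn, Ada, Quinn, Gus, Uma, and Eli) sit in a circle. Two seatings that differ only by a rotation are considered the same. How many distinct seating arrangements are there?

Fix one person's seat to break rotational symmetry; the remaining 5 people can be arranged in (5)! = 120 ways.

120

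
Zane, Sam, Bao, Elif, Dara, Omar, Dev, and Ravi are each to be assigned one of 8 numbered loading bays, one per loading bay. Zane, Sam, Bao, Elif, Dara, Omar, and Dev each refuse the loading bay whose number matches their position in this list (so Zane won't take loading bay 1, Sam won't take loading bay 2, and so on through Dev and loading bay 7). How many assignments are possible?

16687

Let Aᵢ (for 1 ≤ i ≤ 7) be the placements that put person i in their forbidden loading bay. Any j of these fix j positions, leaving (8−j)! ways to fill the rest, and there are C(7,j) ways to pick which j.
By inclusion–exclusion, the number of valid placements is Σ_{j=0}^{7} (−1)^j C(7,j)·(8−j)!.
Computing: 40320 − 35280 + 15120 − 4200 + 840 − 126 + 14 − 1 = 16687.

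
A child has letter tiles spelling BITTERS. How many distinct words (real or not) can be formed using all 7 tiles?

2520

BITTERS has 7 letters with T appearing twice.
So there are 7! / (2!) = 2520 distinguishable arrangements.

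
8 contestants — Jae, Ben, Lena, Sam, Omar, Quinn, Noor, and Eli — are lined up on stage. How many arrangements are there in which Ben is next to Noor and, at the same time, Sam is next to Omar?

Treat {Ben,Noor} as one block (2 orders) and {Sam,Omar} as another (2 orders).
That leaves 6 units to arrange: 2 × 2 × 6! = 4 × 720 = 2880.

2880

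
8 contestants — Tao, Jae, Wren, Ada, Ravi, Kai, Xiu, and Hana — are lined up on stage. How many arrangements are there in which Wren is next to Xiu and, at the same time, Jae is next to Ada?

Treat {Wren,Xiu} as one block (2 orders) and {Jae,Ada} as another (2 orders).
That leaves 6 units to arrange: 2 × 2 × 6! = 4 × 720 = 2880.

2880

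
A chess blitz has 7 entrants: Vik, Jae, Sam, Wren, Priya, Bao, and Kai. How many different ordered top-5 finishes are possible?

2520

There are 7 choices for 1st place, 6 for 2nd, and so on down to 3 for position 5.
That gives 7 × 6 × 5 × 4 × 3 = 2520.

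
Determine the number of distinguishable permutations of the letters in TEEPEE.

Letter multiplicities in TEEPEE: E×4, P×1, T×1.
Dividing 6! = 720 by 4! = 24 for the repeated letters gives 30.

30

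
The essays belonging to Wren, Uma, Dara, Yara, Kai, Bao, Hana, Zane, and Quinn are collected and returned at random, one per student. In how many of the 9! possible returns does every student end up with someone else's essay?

133496

This is the derangement count D_9: permutations of 9 items with no fixed point.
By inclusion–exclusion this is Σ_{j=0}^{9} (−1)^j C(9,j)·(9−j)!.
Computing: 362880 − 362880 + 181440 − 60480 + 15120 − 3024 + 504 − 72 + 9 − 1 = 133496.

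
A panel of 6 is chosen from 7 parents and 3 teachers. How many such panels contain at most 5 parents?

Split by how many parents are chosen (0 through 5).
Sum: C(7,0)·C(3,6) + C(7,1)·C(3,5) + C(7,2)·C(3,4) + C(7,3)·C(3,3) + C(7,4)·C(3,2) + C(7,5)·C(3,1) = 0 + 0 + 0 + 35 + 105 + 63 = 203.

203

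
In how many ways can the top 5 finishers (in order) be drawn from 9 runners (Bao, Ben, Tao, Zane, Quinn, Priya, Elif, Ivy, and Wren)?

This is an ordered selection of 5 from 9: P(9,5).
That gives 9 × 8 × 7 × 6 × 5 = 15120.

15120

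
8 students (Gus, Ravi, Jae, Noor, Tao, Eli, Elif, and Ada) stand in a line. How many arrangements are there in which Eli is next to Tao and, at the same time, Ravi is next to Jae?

Treat {Eli,Tao} as one block (2 orders) and {Ravi,Jae} as another (2 orders).
That leaves 6 units to arrange: 2 × 2 × 6! = 4 × 720 = 2880.

2880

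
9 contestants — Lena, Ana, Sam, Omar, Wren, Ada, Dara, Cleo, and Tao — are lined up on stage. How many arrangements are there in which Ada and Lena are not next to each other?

282240

Of the 9! = 362880 arrangements, those with Ada and Lena adjacent number 2 × 8! = 80640 (treat the pair as a block with 2 internal orders).
So 362880 − 80640 = 282240 arrangements keep them apart.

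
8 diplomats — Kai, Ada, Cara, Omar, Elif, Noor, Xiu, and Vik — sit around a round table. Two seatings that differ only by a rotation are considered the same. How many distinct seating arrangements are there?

5040

Fix one person's seat to break rotational symmetry; the remaining 7 people can be arranged in (7)! = 5040 ways.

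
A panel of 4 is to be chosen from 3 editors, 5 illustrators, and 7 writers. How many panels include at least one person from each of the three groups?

630

With no constraint there are C(15,4) = 1365 possible selections.
Subtract selections that omit an entire group: no editors → C(12,4) = 495; no illustrators → C(10,4) = 210; no writers → C(8,4) = 70.
Add back selections omitting two groups (i.e. drawn from a single group): C(3,4) + C(5,4) + C(7,4) = 40.
By inclusion–exclusion: 1365 − 775 + 40 = 630.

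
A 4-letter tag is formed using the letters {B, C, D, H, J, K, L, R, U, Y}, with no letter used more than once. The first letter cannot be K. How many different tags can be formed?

The first letter has 10−1 = 9 choices (anything except K).
The remaining 3 letters are filled from the other 9 symbols without repetition: 9 × 8 × 7 = 504.
Total: 9 × 504 = 4536.

4536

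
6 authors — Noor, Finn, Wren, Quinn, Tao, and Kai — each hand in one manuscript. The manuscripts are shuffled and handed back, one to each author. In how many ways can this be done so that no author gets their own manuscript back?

265

Let Aᵢ be the assignments in which author i gets their own manuscript. We want the size of the complement of A₁∪…∪A_6.
By inclusion–exclusion this is Σ_{j=0}^{6} (−1)^j C(6,j)·(6−j)!.
Computing: 720 − 720 + 360 − 120 + 30 − 6 + 1 = 265.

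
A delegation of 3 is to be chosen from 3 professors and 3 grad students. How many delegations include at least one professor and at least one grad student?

18

With no constraint there are C(6,3) = 20 possible selections.
Subtract selections that omit an entire group: no professors → C(3,3) = 1; no grad students → C(3,3) = 1.
Both groups omitted at once is impossible, so 20 − 2 = 18.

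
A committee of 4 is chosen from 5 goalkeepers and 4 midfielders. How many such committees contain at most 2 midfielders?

105

Split by how many midfielders are chosen (0 through 2).
Sum: C(4,0)·C(5,4) + C(4,1)·C(5,3) + C(4,2)·C(5,2) = 5 + 40 + 60 = 105.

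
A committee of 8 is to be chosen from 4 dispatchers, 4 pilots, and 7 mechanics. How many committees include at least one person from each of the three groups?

6104

Total 8-person selections from all 15: C(15,8) = 6435.
Subtract selections that omit an entire group: no dispatchers → C(11,8) = 165; no pilots → C(11,8) = 165; no mechanics → C(8,8) = 1.
Add back selections omitting two groups (i.e. drawn from a single group): C(4,8) + C(4,8) + C(7,8) = 0.
By inclusion–exclusion: 6435 − 331 + 0 = 6104.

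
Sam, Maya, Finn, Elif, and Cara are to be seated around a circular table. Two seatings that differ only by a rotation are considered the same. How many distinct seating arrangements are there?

Seat Sam anywhere (absorbing the rotational symmetry), then permute the other 4: (4)! = 24.

24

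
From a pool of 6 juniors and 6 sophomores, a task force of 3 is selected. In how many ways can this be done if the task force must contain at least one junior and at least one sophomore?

180

Total 3-person selections from all 12: C(12,3) = 220.
Selections missing a whole group: no juniors → C(6,3) = 20; no sophomores → C(6,3) = 20.
Both groups omitted at once is impossible, so 220 − 40 = 180.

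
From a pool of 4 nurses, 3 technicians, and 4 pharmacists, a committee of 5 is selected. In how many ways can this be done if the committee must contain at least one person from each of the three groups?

Unrestricted: C(11,5) = 462 ways to pick any 5 of the 11.
Subtract selections that omit an entire group: no nurses → C(7,5) = 21; no technicians → C(8,5) = 56; no pharmacists → C(7,5) = 21.
Add back selections omitting two groups (i.e. drawn from a single group): C(4,5) + C(3,5) + C(4,5) = 0.
By inclusion–exclusion: 462 − 98 + 0 = 364.

364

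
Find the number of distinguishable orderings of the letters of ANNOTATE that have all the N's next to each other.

Treat the 2 copies of N as a single block. The multiset to arrange is then {NN, A, A, E, O, T, T}, 7 items in all.
That gives (7)!/(2!·2!) = 1260 arrangements.

1260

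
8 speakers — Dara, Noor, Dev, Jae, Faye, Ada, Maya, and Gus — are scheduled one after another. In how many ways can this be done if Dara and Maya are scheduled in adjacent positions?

10080

Glue Dara and Maya into one block (2 internal orders), leaving 7 units to arrange in a row.
That gives 2 × 7! = 2 × 5040 = 10080.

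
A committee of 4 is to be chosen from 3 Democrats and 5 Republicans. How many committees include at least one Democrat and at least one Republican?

Unrestricted: C(8,4) = 70 ways to pick any 4 of the 8.
Subtract selections that omit an entire group: no Democrats → C(5,4) = 5; no Republicans → C(3,4) = 0.
Both groups omitted at once is impossible, so 70 − 5 = 65.

65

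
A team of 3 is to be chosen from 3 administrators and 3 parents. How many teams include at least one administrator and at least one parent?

Total 3-person selections from all 6: C(6,3) = 20.
Subtract selections that omit an entire group: no administrators → C(3,3) = 1; no parents → C(3,3) = 1.
Both groups omitted at once is impossible, so 20 − 2 = 18.

18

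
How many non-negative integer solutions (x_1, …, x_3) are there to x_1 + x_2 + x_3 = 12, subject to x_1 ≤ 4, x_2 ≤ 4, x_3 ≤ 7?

Without the upper bounds there are C(14,2) = 91 ways to split 12 among 3 variables.
Subtract solutions that violate a single cap (substitute x_i' = x_i − (cap_i+1)): x_1 ≥ 5 gives C(9,2) = 36; x_2 ≥ 5 gives C(9,2) = 36; x_3 ≥ 8 gives C(6,2) = 15. Together 87.
Add back pairs where two caps are both exceeded: 6 + 0 + 0 = 6.
By inclusion–exclusion the count is 91 − 87 + 6 = 10.

10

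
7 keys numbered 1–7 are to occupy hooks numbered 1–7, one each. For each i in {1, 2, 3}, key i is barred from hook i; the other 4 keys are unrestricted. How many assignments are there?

3216

Let Aᵢ (for i ∈ {1, 2, 3}) be the placements that put key i in its forbidden hook. Any j of these fix j positions, leaving (7−j)! ways to fill the rest, and there are C(3,j) ways to pick which j.
By inclusion–exclusion, the number of valid placements is Σ_{j=0}^{3} (−1)^j C(3,j)·(7−j)!.
Computing: 5040 − 2160 + 360 − 24 = 3216.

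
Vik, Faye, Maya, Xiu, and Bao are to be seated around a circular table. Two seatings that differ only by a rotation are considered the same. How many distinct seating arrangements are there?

24

Around a circle, 5 distinct people have 5!/5 = (4)! = 24 rotationally distinct seatings.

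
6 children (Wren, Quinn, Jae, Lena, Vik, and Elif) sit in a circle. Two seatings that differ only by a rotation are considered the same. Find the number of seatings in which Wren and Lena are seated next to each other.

48

Glue Wren and Lena into a block (2 internal orders). Seating 5 units around a circle gives (4)! arrangements.
So 2 × (4)! = 2 × 24 = 48.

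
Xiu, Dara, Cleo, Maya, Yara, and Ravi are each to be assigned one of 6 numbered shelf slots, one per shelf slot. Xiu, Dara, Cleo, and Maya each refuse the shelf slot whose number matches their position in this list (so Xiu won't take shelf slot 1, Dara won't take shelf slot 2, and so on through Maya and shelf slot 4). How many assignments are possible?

362

Let Aᵢ (for 1 ≤ i ≤ 4) be the placements that put person i in their forbidden shelf slot. Any j of these fix j positions, leaving (6−j)! ways to fill the rest, and there are C(4,j) ways to pick which j.
By inclusion–exclusion, the number of valid placements is Σ_{j=0}^{4} (−1)^j C(4,j)·(6−j)!.
Computing: 720 − 480 + 144 − 24 + 2 = 362.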